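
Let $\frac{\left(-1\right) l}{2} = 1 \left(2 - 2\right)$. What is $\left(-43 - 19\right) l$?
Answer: $0$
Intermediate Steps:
$l = 0$ ($l = - 2 \cdot 1 \left(2 - 2\right) = - 2 \cdot 1 \cdot 0 = \left(-2\right) 0 = 0$)
$\left(-43 - 19\right) l = \left(-43 - 19\right) 0 = \left(-62\right) 0 = 0$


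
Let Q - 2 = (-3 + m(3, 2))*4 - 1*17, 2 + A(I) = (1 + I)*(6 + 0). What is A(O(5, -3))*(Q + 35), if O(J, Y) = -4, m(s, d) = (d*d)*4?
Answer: -1440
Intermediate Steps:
m(s, d) = 4*d² (m(s, d) = d²*4 = 4*d²)
A(I) = 4 + 6*I (A(I) = -2 + (1 + I)*(6 + 0) = -2 + (1 + I)*6 = -2 + (6 + 6*I) = 4 + 6*I)
Q = 37 (Q = 2 + ((-3 + 4*2²)*4 - 1*17) = 2 + ((-3 + 4*4)*4 - 17) = 2 + ((-3 + 16)*4 - 17) = 2 + (13*4 - 17) = 2 + (52 - 17) = 2 + 35 = 37)
A(O(5, -3))*(Q + 35) = (4 + 6*(-4))*(37 + 35) = (4 - 24)*72 = -20*72 = -1440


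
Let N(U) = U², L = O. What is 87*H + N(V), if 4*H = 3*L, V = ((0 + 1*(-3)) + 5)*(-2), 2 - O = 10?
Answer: -506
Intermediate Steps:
O = -8 (O = 2 - 1*10 = 2 - 10 = -8)
L = -8
V = -4 (V = ((0 - 3) + 5)*(-2) = (-3 + 5)*(-2) = 2*(-2) = -4)
H = -6 (H = (3*(-8))/4 = (¼)*(-24) = -6)
87*H + N(V) = 87*(-6) + (-4)² = -522 + 16 = -506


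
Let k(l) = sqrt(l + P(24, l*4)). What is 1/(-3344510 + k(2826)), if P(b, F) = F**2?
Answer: -1672255/5592809678429 - 3*sqrt(14198138)/11185619356858 ≈ -3.0001e-7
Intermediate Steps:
k(l) = sqrt(l + 16*l**2) (k(l) = sqrt(l + (l*4)**2) = sqrt(l + (4*l)**2) = sqrt(l + 16*l**2))
1/(-3344510 + k(2826)) = 1/(-3344510 + sqrt(2826*(1 + 16*2826))) = 1/(-3344510 + sqrt(2826*(1 + 45216))) = 1/(-3344510 + sqrt(2826*45217)) = 1/(-3344510 + sqrt(127783242)) = 1/(-3344510 + 3*sqrt(14198138))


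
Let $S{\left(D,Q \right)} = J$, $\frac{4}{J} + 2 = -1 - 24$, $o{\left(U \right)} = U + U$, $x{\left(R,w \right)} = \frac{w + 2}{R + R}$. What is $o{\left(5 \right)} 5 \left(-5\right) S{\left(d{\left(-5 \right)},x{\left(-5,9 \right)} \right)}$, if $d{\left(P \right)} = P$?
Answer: $\frac{1000}{27} \approx 37.037$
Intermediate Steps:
$x{\left(R,w \right)} = \frac{2 + w}{2 R}$
$o{\left(U \right)} = 2 U$
$J = - \frac{4}{27}$ ($J = \frac{4}{-2 - 25} = \frac{4}{-27} = 4 \left(- \frac{1}{27}\right) = - \frac{4}{27} \approx -0.14815$)
$S{\left(D,Q \right)} = - \frac{4}{27}$
$o{\left(5 \right)} 5 \left(-5\right) S{\left(d{\left(-5 \right)},x{\left(-5,9 \right)} \right)} = 2 \cdot 5 \cdot 5 \left(-5\right) \left(- \frac{4}{27}\right) = 10 \cdot 5 \left(-5\right) \left(- \frac{4}{27}\right) = 50 \left(-5\right) \left(- \frac{4}{27}\right) = \left(-250\right) \left(- \frac{4}{27}\right) = \frac{1000}{27}$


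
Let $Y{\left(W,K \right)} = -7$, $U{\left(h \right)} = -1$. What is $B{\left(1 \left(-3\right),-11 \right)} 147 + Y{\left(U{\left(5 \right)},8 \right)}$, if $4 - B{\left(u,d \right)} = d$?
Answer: $2198$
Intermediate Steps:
$B{\left(u,d \right)} = 4 - d$
$B{\left(1 \left(-3\right),-11 \right)} 147 + Y{\left(U{\left(5 \right)},8 \right)} = \left(4 - -11\right) 147 - 7 = \left(4 + 11\right) 147 - 7 = 15 \cdot 147 - 7 = 2205 - 7 = 2198$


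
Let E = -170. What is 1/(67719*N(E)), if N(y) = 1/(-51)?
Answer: -17/22573 ≈ -0.00075311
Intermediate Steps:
N(y) = -1/51
1/(67719*N(E)) = 1/(67719*(-1/51)) = (1/67719)*(-51) = -17/22573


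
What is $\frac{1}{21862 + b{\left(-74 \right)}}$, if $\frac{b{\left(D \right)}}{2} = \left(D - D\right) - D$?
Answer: $\frac{1}{22010} \approx 4.5434 \cdot 10^{-5}$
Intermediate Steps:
$b{\left(D \right)} = - 2 D$ ($b{\left(D \right)} = 2 \left(\left(D - D\right) - D\right) = 2 \left(0 - D\right) = 2 \left(- D\right) = - 2 D$)
$\frac{1}{21862 + b{\left(-74 \right)}} = \frac{1}{21862 - -148} = \frac{1}{21862 + 148} = \frac{1}{22010}$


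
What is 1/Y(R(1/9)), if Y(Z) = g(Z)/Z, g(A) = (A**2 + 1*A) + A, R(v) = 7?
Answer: 1/9 ≈ 0.11111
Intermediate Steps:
g(A) = A**2 + 2*A (g(A) = (A**2 + A) + A = (A + A**2) + A = A**2 + 2*A)
Y(Z) = 2 + Z (Y(Z) = (Z*(2 + Z))/Z = 2 + Z)
1/Y(R(1/9)) = 1/(2 + 7) = 1/9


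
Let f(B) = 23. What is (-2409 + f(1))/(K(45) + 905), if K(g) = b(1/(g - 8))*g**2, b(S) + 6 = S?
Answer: 44141/207020 ≈ 0.21322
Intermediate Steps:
b(S) = -6 + S
K(g) = g**2*(-6 + 1/(-8 + g)) (K(g) = (-6 + 1/(g - 8))*g**2 = (-6 + 1/(-8 + g))*g**2 = g**2*(-6 + 1/(-8 + g)))
(-2409 + f(1))/(K(45) + 905) = (-2409 + 23)/(45**2*(49 - 6*45)/(-8 + 45) + 905) = -2386/(2025*(49 - 270)/37 + 905) = -2386/(2025*(1/37)*(-221) + 905) = -2386/(-447525/37 + 905) = -2386/(-414040/37) = -2386*(-37/414040) = 44141/207020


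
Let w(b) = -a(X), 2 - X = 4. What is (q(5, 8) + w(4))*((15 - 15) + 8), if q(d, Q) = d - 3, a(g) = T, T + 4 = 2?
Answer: 32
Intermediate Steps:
X = -2 (X = 2 - 1*4 = 2 - 4 = -2)
T = -2 (T = -4 + 2 = -2)
a(g) = -2
w(b) = 2 (w(b) = -1*(-2) = 2)
q(d, Q) = -3 + d
(q(5, 8) + w(4))*((15 - 15) + 8) = ((-3 + 5) + 2)*((15 - 15) + 8) = (2 + 2)*(0 + 8) = 4*8 = 32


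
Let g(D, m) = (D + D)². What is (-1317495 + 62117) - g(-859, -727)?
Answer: -4206902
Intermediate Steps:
g(D, m) = 4*D² (g(D, m) = (2*D)² = 4*D²)
(-1317495 + 62117) - g(-859, -727) = (-1317495 + 62117) - 4*(-859)² = -1255378 - 4*737881 = -1255378 - 1*2951524 = -1255378 - 2951524 = -4206902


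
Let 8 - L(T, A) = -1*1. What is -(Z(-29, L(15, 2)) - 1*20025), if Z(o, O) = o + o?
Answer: 20083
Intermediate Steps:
L(T, A) = 9 (L(T, A) = 8 - (-1) = 8 - 1*(-1) = 8 + 1 = 9)
Z(o, O) = 2*o
-(Z(-29, L(15, 2)) - 1*20025) = -(2*(-29) - 1*20025) = -(-58 - 20025) = -1*(-20083) = 20083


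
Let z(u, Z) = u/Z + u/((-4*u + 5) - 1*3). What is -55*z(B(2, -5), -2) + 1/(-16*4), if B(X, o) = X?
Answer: 14077/192 ≈ 73.318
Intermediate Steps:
z(u, Z) = u/Z + u/(2 - 4*u) (z(u, Z) = u/Z + u/((5 - 4*u) - 3) = u/Z + u/(2 - 4*u))
-55*z(B(2, -5), -2) + 1/(-16*4) = -55*2*(-2 - 1*(-2) + 4*2)/(2*(-2)*(-1 + 2*2)) + 1/(-16*4) = -55*2*(-1)*(-2 + 2 + 8)/(2*2*(-1 + 4)) + 1/(-64) = -55*2*(-1)*8/(2*2*3) - 1/64 = -55*(-4/3) - 1/64 = 220/3 - 1/64 = 14077/192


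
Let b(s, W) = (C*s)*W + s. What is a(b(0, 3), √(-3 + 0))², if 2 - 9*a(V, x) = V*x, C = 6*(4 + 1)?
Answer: 4/81 ≈ 0.049383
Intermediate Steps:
C = 30 (C = 6*5 = 30)
b(s, W) = s + 30*W*s (b(s, W) = (30*s)*W + s = 30*W*s + s = s + 30*W*s)
a(V, x) = 2/9 - V*x/9
a(b(0, 3), √(-3 + 0))² = (2/9 - 0*(1 + 30*3)*√(-3 + 0)/9)² = (2/9 - 0*(1 + 90)*√(-3)/9)² = (2/9 - 0*91*I*√3/9)² = (2/9 - ⅑*0*I*√3)² = (2/9 + 0)² = (2/9)² = 4/81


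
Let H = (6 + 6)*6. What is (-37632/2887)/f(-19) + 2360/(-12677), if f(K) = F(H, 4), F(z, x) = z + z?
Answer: -30378728/109795497 ≈ -0.27668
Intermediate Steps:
H = 72 (H = 12*6 = 72)
F(z, x) = 2*z
f(K) = 144 (f(K) = 2*72 = 144)
(-37632/2887)/f(-19) + 2360/(-12677) = -37632/2887/144 + 2360/(-12677) = -37632*1/2887*(1/144) + 2360*(-1/12677) = -37632/2887*1/144 - 2360/12677 = -784/8661 - 2360/12677 = -30378728/109795497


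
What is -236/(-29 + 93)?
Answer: -59/16 ≈ -3.6875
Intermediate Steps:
-236/(-29 + 93) = -236/64 = -236*1/64 = -59/16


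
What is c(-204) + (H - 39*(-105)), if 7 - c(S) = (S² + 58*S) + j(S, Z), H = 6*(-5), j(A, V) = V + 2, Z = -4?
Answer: -25710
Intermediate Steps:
j(A, V) = 2 + V
H = -30
c(S) = 9 - S² - 58*S (c(S) = 7 - ((S² + 58*S) + (2 - 4)) = 7 - ((S² + 58*S) - 2) = 7 - (-2 + S² + 58*S) = 7 + (2 - S² - 58*S) = 9 - S² - 58*S)
c(-204) + (H - 39*(-105)) = (9 - 1*(-204)² - 58*(-204)) + (-30 - 39*(-105)) = (9 - 1*41616 + 11832) + (-30 + 4095) = (9 - 41616 + 11832) + 4065 = -29775 + 4065 = -25710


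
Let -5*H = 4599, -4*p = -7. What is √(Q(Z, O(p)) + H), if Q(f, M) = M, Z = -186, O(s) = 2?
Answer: I*√22945/5 ≈ 30.295*I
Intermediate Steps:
p = 7/4 (p = -¼*(-7) = 7/4 ≈ 1.7500)
H = -4599/5 (H = -⅕*4599 = -4599/5 ≈ -919.80)
√(Q(Z, O(p)) + H) = √(2 - 4599/5) = √(-4589/5) = I*√22945/5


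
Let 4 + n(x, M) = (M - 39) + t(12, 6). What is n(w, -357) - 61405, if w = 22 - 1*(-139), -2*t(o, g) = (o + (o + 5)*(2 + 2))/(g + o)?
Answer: -556265/9 ≈ -61807.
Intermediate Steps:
t(o, g) = -(20 + 5*o)/(2*(g + o)) (t(o, g) = -(o + (o + 5)*(2 + 2))/(2*(g + o)) = -(o + (5 + o)*4)/(2*(g + o)) = -(o + (20 + 4*o))/(2*(g + o)) = -(20 + 5*o)/(2*(g + o)))
w = 161 (w = 22 + 139 = 161)
n(x, M) = -407/9 + M (n(x, M) = -4 + ((M - 39) + (-10 - 5/2*12)/(6 + 12)) = -4 + ((-39 + M) + (-10 - 30)/18) = -4 + ((-39 + M) + (1/18)*(-40)) = -4 + ((-39 + M) - 20/9) = -4 + (-371/9 + M) = -407/9 + M)
n(w, -357) - 61405 = (-407/9 - 357) - 61405 = -3620/9 - 61405 = -556265/9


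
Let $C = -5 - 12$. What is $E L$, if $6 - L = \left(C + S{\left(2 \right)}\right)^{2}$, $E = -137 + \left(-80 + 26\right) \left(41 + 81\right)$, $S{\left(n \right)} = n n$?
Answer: $1096175$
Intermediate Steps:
$S{\left(n \right)} = n^{2}$
$C = -17$ ($C = -5 - 12 = -17$)
$E = -6725$ ($E = -137 - 6588 = -6725$)
$L = -163$ ($L = 6 - \left(-17 + 2^{2}\right)^{2} = 6 - \left(-17 + 4\right)^{2} = 6 - \left(-13\right)^{2} = 6 - 169 = -163$)
$E L = \left(-6725\right) \left(-163\right) = 1096175$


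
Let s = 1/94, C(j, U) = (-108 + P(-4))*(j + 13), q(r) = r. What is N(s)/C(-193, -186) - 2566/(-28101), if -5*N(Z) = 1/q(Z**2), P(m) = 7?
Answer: -1254253/212865075 ≈ -0.0058922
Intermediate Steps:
C(j, U) = -1313 - 101*j (C(j, U) = (-108 + 7)*(j + 13) = -101*(13 + j) = -1313 - 101*j)
s = 1/94 ≈ 0.010638
N(Z) = -1/(5*Z**2)
N(s)/C(-193, -186) - 2566/(-28101) = (-1/(5*94**(-2)))/(-1313 - 101*(-193)) - 2566/(-28101) = (-1/5*8836)/(-1313 + 19493) - 2566*(-1/28101) = -8836/5/18180 + 2566/28101 = -8836/5*1/18180 + 2566/28101 = -2209/22725 + 2566/28101 = -1254253/212865075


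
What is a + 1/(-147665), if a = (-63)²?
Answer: 586082384/147665 ≈ 3969.0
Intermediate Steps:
a = 3969
a + 1/(-147665) = 3969 + 1/(-147665) = 3969 - 1/147665 = 586082384/147665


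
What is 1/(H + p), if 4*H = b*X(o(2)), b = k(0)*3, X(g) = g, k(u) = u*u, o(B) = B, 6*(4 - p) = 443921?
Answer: -6/443897 ≈ -1.3517e-5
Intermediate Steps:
p = -443897/6 (p = 4 - ⅙*443921 = 4 - 443921/6 = -443897/6 ≈ -73983.)
k(u) = u²
b = 0 (b = 0²*3 = 0*3 = 0)
H = 0 (H = (0*2)/4 = (¼)*0 = 0)
1/(H + p) = 1/(0 - 443897/6) = 1/(-443897/6) = -6/443897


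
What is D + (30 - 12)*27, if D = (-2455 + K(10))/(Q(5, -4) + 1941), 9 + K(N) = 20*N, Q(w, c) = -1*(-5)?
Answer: 471746/973 ≈ 484.84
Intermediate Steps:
Q(w, c) = 5
K(N) = -9 + 20*N
D = -1132/973 (D = (-2455 + (-9 + 20*10))/(5 + 1941) = (-2455 + (-9 + 200))/1946 = (-2455 + 191)*(1/1946) = -2264*1/1946 = -1132/973 ≈ -1.1634)
D + (30 - 12)*27 = -1132/973 + (30 - 12)*27 = -1132/973 + 18*27 = -1132/973 + 486 = 471746/973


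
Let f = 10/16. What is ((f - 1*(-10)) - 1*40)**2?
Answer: 55225/64 ≈ 862.89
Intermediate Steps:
f = 5/8 (f = 10*(1/16) = 5/8 ≈ 0.62500)
((f - 1*(-10)) - 1*40)**2 = ((5/8 - 1*(-10)) - 1*40)**2 = ((5/8 + 10) - 40)**2 = (85/8 - 40)**2 = (-235/8)**2 = 55225/64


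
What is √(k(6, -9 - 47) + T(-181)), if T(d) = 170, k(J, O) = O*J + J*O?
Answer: I*√502 ≈ 22.405*I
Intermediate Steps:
k(J, O) = 2*J*O (k(J, O) = J*O + J*O = 2*J*O)
√(k(6, -9 - 47) + T(-181)) = √(2*6*(-9 - 47) + 170) = √(2*6*(-56) + 170) = √(-672 + 170) = √(-502) = I*√502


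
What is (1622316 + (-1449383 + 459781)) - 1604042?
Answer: -971328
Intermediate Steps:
(1622316 + (-1449383 + 459781)) - 1604042 = (1622316 - 989602) - 1604042 = 632714 - 1604042 = -971328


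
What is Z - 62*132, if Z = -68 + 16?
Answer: -8236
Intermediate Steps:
Z = -52
Z - 62*132 = -52 - 62*132 = -52 - 8184 = -8236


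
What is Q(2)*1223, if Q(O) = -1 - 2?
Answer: -3669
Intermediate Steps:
Q(O) = -3
Q(2)*1223 = -3*1223 = -3669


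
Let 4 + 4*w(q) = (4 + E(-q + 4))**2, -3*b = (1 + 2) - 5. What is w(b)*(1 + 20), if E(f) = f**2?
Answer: 31801/27 ≈ 1177.8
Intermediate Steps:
b = 2/3 (b = -((1 + 2) - 5)/3 = -(3 - 5)/3 = -1/3*(-2) = 2/3 ≈ 0.66667)
w(q) = -1 + (4 + (4 - q)**2)**2/4 (w(q) = -1 + (4 + (-q + 4)**2)**2/4 = -1 + (4 + (4 - q)**2)**2/4)
w(b)*(1 + 20) = (-1 + (4 + (-4 + 2/3)**2)**2/4)*(1 + 20) = (-1 + (4 + (-10/3)**2)**2/4)*21 = (-1 + (4 + 100/9)**2/4)*21 = (-1 + (136/9)**2/4)*21 = (-1 + (1/4)*(18496/81))*21 = (-1 + 4624/81)*21 = (4543/81)*21 = 31801/27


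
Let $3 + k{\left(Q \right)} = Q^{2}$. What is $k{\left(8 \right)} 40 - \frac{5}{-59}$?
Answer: $\frac{143965}{59} \approx 2440.1$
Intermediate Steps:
$k{\left(Q \right)} = -3 + Q^{2}$
$k{\left(8 \right)} 40 - \frac{5}{-59} = \left(-3 + 8^{2}\right) 40 - \frac{5}{-59} = \left(-3 + 64\right) 40 - - \frac{5}{59} = 61 \cdot 40 + \frac{5}{59} = 2440 + \frac{5}{59} = \frac{143965}{59}$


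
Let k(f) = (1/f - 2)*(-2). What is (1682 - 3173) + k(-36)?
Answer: -26765/18 ≈ -1486.9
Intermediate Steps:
k(f) = 4 - 2/f (k(f) = (-2 + 1/f)*(-2) = 4 - 2/f)
(1682 - 3173) + k(-36) = (1682 - 3173) + (4 - 2/(-36)) = -1491 + (4 - 2*(-1/36)) = -1491 + (4 + 1/18) = -1491 + 73/18 = -26765/18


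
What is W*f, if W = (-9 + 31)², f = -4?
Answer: -1936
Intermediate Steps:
W = 484 (W = 22² = 484)
W*f = 484*(-4) = -1936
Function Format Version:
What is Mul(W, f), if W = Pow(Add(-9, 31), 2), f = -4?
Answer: -1936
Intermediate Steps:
W = 484 (W = Pow(22, 2) = 484)
Mul(W, f) = Mul(484, -4) = -1936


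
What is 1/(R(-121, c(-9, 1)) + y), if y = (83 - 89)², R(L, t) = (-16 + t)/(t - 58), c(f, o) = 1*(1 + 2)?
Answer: 55/1993 ≈ 0.027597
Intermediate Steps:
c(f, o) = 3 (c(f, o) = 1*3 = 3)
R(L, t) = (-16 + t)/(-58 + t)
y = 36 (y = (-6)² = 36)
1/(R(-121, c(-9, 1)) + y) = 1/((-16 + 3)/(-58 + 3) + 36) = 1/(-13/(-55) + 36) = 1/(-1/55*(-13) + 36) = 1/(13/55 + 36) = 1/(1993/55) = 55/1993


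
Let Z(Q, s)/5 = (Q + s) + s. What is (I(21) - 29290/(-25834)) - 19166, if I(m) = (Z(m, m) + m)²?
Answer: 1210725055/12917 ≈ 93731.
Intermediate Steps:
Z(Q, s) = 5*Q + 10*s (Z(Q, s) = 5*((Q + s) + s) = 5*(Q + 2*s) = 5*Q + 10*s)
I(m) = 256*m² (I(m) = ((5*m + 10*m) + m)² = (15*m + m)² = (16*m)² = 256*m²)
(I(21) - 29290/(-25834)) - 19166 = (256*21² - 29290/(-25834)) - 19166 = (256*441 - 29290*(-1/25834)) - 19166 = (112896 + 14645/12917) - 19166 = 1458292277/12917 - 19166 = 1210725055/12917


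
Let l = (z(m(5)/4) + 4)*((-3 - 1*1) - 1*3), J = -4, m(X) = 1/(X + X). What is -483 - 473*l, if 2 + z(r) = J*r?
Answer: 58079/10 ≈ 5807.9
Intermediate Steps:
m(X) = 1/(2*X)
z(r) = -2 - 4*r
l = -133/10 (l = ((-2 - 4*(½)/5/4) + 4)*((-3 - 1*1) - 1*3) = ((-2 - 4*(½)*(⅕)/4) + 4)*((-3 - 1) - 3) = ((-2 - 2/(5*4)) + 4)*(-4 - 3) = ((-2 - 4*1/40) + 4)*(-7) = ((-2 - ⅒) + 4)*(-7) = (-21/10 + 4)*(-7) = (19/10)*(-7) = -133/10 ≈ -13.300)
-483 - 473*l = -483 - 473*(-133/10) = -483 + 62909/10 = 58079/10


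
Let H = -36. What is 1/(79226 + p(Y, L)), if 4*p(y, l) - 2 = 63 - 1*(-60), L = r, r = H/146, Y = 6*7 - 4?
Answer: 4/317029 ≈ 1.2617e-5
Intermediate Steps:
Y = 38 (Y = 42 - 4 = 38)
r = -18/73 (r = -36/146 = -36*1/146 = -18/73 ≈ -0.24658)
L = -18/73 ≈ -0.24658
p(y, l) = 125/4 (p(y, l) = ½ + (63 - 1*(-60))/4 = ½ + (63 + 60)/4 = ½ + (¼)*123 = ½ + 123/4 = 125/4)
1/(79226 + p(Y, L)) = 1/(79226 + 125/4) = 1/(317029/4) = 4/317029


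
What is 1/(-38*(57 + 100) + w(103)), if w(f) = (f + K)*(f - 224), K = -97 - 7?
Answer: -1/5845 ≈ -0.00017109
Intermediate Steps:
K = -104
w(f) = (-224 + f)*(-104 + f) (w(f) = (f - 104)*(f - 224) = (-104 + f)*(-224 + f) = (-224 + f)*(-104 + f))
1/(-38*(57 + 100) + w(103)) = 1/(-38*(57 + 100) + (23296 + 103² - 328*103)) = 1/(-38*157 + (23296 + 10609 - 33784)) = 1/(-5966 + 121) = 1/(-5845) = -1/5845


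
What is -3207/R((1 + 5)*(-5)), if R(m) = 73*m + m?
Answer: 1069/740 ≈ 1.4446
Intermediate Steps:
R(m) = 74*m
-3207/R((1 + 5)*(-5)) = -3207*(-1/(370*(1 + 5))) = -3207/(74*(6*(-5))) = -3207/(74*(-30)) = -3207/(-2220) = -3207*(-1/2220) = 1069/740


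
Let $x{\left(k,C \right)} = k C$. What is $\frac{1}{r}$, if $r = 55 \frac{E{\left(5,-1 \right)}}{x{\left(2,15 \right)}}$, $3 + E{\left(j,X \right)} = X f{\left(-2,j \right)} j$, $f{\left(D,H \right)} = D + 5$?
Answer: $- \frac{1}{33} \approx -0.030303$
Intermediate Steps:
$x{\left(k,C \right)} = C k$
$f{\left(D,H \right)} = 5 + D$
$E{\left(j,X \right)} = -3 + 3 X j$ ($E{\left(j,X \right)} = -3 + X \left(5 - 2\right) j = -3 + X 3 j = -3 + 3 X j$)
$r = -33$ ($r = 55 \frac{-3 + 3 \left(-1\right) 5}{15 \cdot 2} = 55 \frac{-3 - 15}{30} = 55 \left(\left(-18\right) \frac{1}{30}\right) = 55 \left(- \frac{3}{5}\right) = -33$)
$\frac{1}{r} = \frac{1}{-33} = - \frac{1}{33}$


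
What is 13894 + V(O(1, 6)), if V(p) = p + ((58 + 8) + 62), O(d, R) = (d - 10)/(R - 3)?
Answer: 14019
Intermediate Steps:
O(d, R) = (-10 + d)/(-3 + R)
V(p) = 128 + p (V(p) = p + (66 + 62) = p + 128 = 128 + p)
13894 + V(O(1, 6)) = 13894 + (128 + (-10 + 1)/(-3 + 6)) = 13894 + (128 - 9/3) = 13894 + (128 + (⅓)*(-9)) = 13894 + (128 - 3) = 13894 + 125 = 14019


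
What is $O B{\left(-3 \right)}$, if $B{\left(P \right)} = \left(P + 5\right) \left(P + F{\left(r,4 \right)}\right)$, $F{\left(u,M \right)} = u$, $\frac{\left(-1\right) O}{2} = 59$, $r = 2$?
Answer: $236$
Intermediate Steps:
$O = -118$ ($O = \left(-2\right) 59 = -118$)
$B{\left(P \right)} = \left(2 + P\right) \left(5 + P\right)$ ($B{\left(P \right)} = \left(P + 5\right) \left(P + 2\right) = \left(5 + P\right) \left(2 + P\right) = \left(2 + P\right) \left(5 + P\right)$)
$O B{\left(-3 \right)} = - 118 \left(10 + \left(-3\right)^{2} + 7 \left(-3\right)\right) = - 118 \left(10 + 9 - 21\right) = \left(-118\right) \left(-2\right) = 236$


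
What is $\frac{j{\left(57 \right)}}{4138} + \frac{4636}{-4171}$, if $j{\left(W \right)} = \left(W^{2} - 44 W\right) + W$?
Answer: $- \frac{7927655}{8629799} \approx -0.91864$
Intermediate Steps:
$j{\left(W \right)} = W^{2} - 43 W$
$\frac{j{\left(57 \right)}}{4138} + \frac{4636}{-4171} = \frac{57 \left(-43 + 57\right)}{4138} + \frac{4636}{-4171} = 57 \cdot 14 \cdot \frac{1}{4138} + 4636 \left(- \frac{1}{4171}\right) = 798 \cdot \frac{1}{4138} - \frac{4636}{4171} = \frac{399}{2069} - \frac{4636}{4171} = - \frac{7927655}{8629799}$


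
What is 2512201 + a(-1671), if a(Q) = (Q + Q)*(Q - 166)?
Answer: 8651455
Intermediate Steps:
a(Q) = 2*Q*(-166 + Q) (a(Q) = (2*Q)*(-166 + Q) = 2*Q*(-166 + Q))
2512201 + a(-1671) = 2512201 + 2*(-1671)*(-166 - 1671) = 2512201 + 2*(-1671)*(-1837) = 2512201 + 6139254 = 8651455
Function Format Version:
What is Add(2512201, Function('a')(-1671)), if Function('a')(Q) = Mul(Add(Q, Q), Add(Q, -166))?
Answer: 8651455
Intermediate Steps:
Function('a')(Q) = Mul(2, Q, Add(-166, Q)) (Function('a')(Q) = Mul(Mul(2, Q), Add(-166, Q)) = Mul(2, Q, Add(-166, Q)))
Add(2512201, Function('a')(-1671)) = Add(2512201, Mul(2, -1671, Add(-166, -1671))) = Add(2512201, Mul(2, -1671, -1837)) = Add(2512201, 6139254) = 8651455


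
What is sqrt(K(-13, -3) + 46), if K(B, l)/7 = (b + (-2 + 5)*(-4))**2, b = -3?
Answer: sqrt(1621) ≈ 40.262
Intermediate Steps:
K(B, l) = 1575 (K(B, l) = 7*(-3 + (-2 + 5)*(-4))**2 = 7*(-3 + 3*(-4))**2 = 7*(-3 - 12)**2 = 7*(-15)**2 = 7*225 = 1575)
sqrt(K(-13, -3) + 46) = sqrt(1575 + 46) = sqrt(1621)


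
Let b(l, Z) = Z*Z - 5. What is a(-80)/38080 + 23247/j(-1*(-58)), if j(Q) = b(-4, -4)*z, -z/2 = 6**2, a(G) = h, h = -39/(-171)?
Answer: -700819417/23876160 ≈ -29.352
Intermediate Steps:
b(l, Z) = -5 + Z**2 (b(l, Z) = Z**2 - 5 = -5 + Z**2)
h = 13/57 (h = -39*(-1/171) = 13/57 ≈ 0.22807)
a(G) = 13/57
z = -72 (z = -2*6**2 = -2*36 = -72)
j(Q) = -792 (j(Q) = (-5 + (-4)**2)*(-72) = (-5 + 16)*(-72) = 11*(-72) = -792)
a(-80)/38080 + 23247/j(-1*(-58)) = (13/57)/38080 + 23247/(-792) = (13/57)*(1/38080) + 23247*(-1/792) = 13/2170560 - 2583/88 = -700819417/23876160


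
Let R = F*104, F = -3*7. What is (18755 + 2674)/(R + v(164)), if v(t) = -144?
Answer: -7143/776 ≈ -9.2049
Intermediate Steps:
F = -21
R = -2184 (R = -21*104 = -2184)
(18755 + 2674)/(R + v(164)) = (18755 + 2674)/(-2184 - 144) = 21429/(-2328) = 21429*(-1/2328) = -7143/776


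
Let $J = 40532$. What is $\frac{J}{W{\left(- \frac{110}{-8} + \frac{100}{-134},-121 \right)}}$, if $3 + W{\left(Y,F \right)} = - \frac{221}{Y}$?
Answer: $- \frac{8309060}{4099} \approx -2027.1$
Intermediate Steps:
$W{\left(Y,F \right)} = -3 - \frac{221}{Y}$
$\frac{J}{W{\left(- \frac{110}{-8} + \frac{100}{-134},-121 \right)}} = \frac{40532}{-3 - \frac{221}{- \frac{110}{-8} + \frac{100}{-134}}} = \frac{40532}{-3 - \frac{221}{\left(-110\right) \left(- \frac{1}{8}\right) + 100 \left(- \frac{1}{134}\right)}} = \frac{40532}{-3 - \frac{221}{\frac{55}{4} - \frac{50}{67}}} = \frac{40532}{-3 - \frac{221}{\frac{3485}{268}}} = \frac{40532}{-3 - \frac{3484}{205}} = \frac{40532}{- \frac{4099}{205}} = 40532 \left(- \frac{205}{4099}\right) = - \frac{8309060}{4099}$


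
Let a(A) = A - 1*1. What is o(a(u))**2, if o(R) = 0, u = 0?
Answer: 0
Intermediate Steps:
a(A) = -1 + A (a(A) = A - 1 = -1 + A)
o(a(u))**2 = 0**2 = 0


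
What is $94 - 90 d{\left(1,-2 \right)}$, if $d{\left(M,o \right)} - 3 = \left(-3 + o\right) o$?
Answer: $-1076$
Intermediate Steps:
$d{\left(M,o \right)} = 3 + o \left(-3 + o\right)$ ($d{\left(M,o \right)} = 3 + \left(-3 + o\right) o = 3 + o \left(-3 + o\right)$)
$94 - 90 d{\left(1,-2 \right)} = 94 - 90 \left(3 + \left(-2\right)^{2} - -6\right) = 94 - 90 \left(3 + 4 + 6\right) = 94 - 1170 = -1076$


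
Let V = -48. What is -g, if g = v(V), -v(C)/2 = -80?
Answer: -160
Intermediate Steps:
v(C) = 160 (v(C) = -2*(-80) = 160)
g = 160
-g = -1*160 = -160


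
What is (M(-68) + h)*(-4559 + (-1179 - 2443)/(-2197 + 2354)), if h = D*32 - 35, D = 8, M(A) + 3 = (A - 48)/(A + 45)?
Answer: -3690445050/3611 ≈ -1.0220e+6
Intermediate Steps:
M(A) = -3 + (-48 + A)/(45 + A) (M(A) = -3 + (A - 48)/(A + 45) = -3 + (-48 + A)/(45 + A))
h = 221 (h = 8*32 - 35 = 256 - 35 = 221)
(M(-68) + h)*(-4559 + (-1179 - 2443)/(-2197 + 2354)) = ((-183 - 2*(-68))/(45 - 68) + 221)*(-4559 + (-1179 - 2443)/(-2197 + 2354)) = ((-183 + 136)/(-23) + 221)*(-4559 - 3622/157) = (-1/23*(-47) + 221)*(-4559 - 3622*1/157) = (47/23 + 221)*(-4559 - 3622/157) = (5130/23)*(-719385/157) = -3690445050/3611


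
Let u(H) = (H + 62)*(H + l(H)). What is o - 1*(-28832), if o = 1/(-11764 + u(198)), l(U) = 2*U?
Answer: 4113634433/142676 ≈ 28832.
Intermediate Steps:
u(H) = 3*H*(62 + H) (u(H) = (H + 62)*(H + 2*H) = (62 + H)*(3*H) = 3*H*(62 + H))
o = 1/142676 (o = 1/(-11764 + 3*198*(62 + 198)) = 1/(-11764 + 3*198*260) = 1/(-11764 + 154440) = 1/142676 ≈ 7.0089e-6)
o - 1*(-28832) = 1/142676 - 1*(-28832) = 1/142676 + 28832 = 4113634433/142676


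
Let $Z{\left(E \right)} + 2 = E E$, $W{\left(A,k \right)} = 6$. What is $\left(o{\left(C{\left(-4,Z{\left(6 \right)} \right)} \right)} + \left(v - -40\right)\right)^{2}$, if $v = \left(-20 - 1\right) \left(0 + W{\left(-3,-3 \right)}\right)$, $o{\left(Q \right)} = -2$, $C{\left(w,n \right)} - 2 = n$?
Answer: $7744$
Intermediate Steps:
$Z{\left(E \right)} = -2 + E^{2}$ ($Z{\left(E \right)} = -2 + E E = -2 + E^{2}$)
$C{\left(w,n \right)} = 2 + n$
$v = -126$ ($v = \left(-20 - 1\right) \left(0 + 6\right) = \left(-21\right) 6 = -126$)
$\left(o{\left(C{\left(-4,Z{\left(6 \right)} \right)} \right)} + \left(v - -40\right)\right)^{2} = \left(-2 - 86\right)^{2} = \left(-88\right)^{2} = 7744$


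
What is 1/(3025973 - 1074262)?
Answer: 1/1951711 ≈ 5.1237e-7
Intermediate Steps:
1/(3025973 - 1074262) = 1/1951711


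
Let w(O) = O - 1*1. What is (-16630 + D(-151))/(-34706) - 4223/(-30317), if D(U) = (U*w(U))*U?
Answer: 7551567038/75155843 ≈ 100.48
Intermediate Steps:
w(O) = -1 + O (w(O) = O - 1 = -1 + O)
D(U) = U²*(-1 + U) (D(U) = (U*(-1 + U))*U = U²*(-1 + U))
(-16630 + D(-151))/(-34706) - 4223/(-30317) = (-16630 + (-151)²*(-1 - 151))/(-34706) - 4223/(-30317) = (-16630 + 22801*(-152))*(-1/34706) - 4223*(-1/30317) = (-16630 - 3465752)*(-1/34706) + 4223/30317 = -3482382*(-1/34706) + 4223/30317 = 1741191/17353 + 4223/30317 = 7551567038/75155843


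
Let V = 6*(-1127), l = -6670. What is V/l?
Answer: 147/145 ≈ 1.0138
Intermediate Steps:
V = -6762
V/l = -6762/(-6670) = -6762*(-1/6670) = 147/145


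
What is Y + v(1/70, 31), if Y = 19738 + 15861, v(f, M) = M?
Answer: 35630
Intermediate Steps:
Y = 35599
Y + v(1/70, 31) = 35599 + 31 = 35630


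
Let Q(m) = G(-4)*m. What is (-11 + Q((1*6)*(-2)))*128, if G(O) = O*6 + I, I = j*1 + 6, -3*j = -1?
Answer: 25728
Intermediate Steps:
j = 1/3 (j = -1/3*(-1) = 1/3 ≈ 0.33333)
I = 19/3 (I = (1/3)*1 + 6 = 1/3 + 6 = 19/3 ≈ 6.3333)
G(O) = 19/3 + 6*O (G(O) = O*6 + 19/3 = 6*O + 19/3 = 19/3 + 6*O)
Q(m) = -53*m/3 (Q(m) = (19/3 + 6*(-4))*m = (19/3 - 24)*m = -53*m/3)
(-11 + Q((1*6)*(-2)))*128 = (-11 - 53*1*6*(-2)/3)*128 = (-11 - 106*(-2))*128 = (-11 - 53/3*(-12))*128 = (-11 + 212)*128 = 201*128 = 25728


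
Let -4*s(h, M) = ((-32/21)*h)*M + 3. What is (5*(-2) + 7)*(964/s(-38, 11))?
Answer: 242928/13439 ≈ 18.076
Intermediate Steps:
s(h, M) = -3/4 + 8*M*h/21 (s(h, M) = -(((-32/21)*h)*M + 3)/4 = -(((-32*1/21)*h)*M + 3)/4 = -((-32*h/21)*M + 3)/4 = -(-32*M*h/21 + 3)/4 = -(3 - 32*M*h/21)/4 = -3/4 + 8*M*h/21)
(5*(-2) + 7)*(964/s(-38, 11)) = (5*(-2) + 7)*(964/(-3/4 + (8/21)*11*(-38))) = (-10 + 7)*(964/(-3/4 - 3344/21)) = -2892/(-13439/84) = -2892*(-84)/13439 = -3*(-80976/13439) = 242928/13439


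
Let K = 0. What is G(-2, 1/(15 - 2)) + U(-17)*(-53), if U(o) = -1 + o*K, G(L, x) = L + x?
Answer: 664/13 ≈ 51.077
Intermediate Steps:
U(o) = -1 (U(o) = -1 + o*0 = -1 + 0 = -1)
G(-2, 1/(15 - 2)) + U(-17)*(-53) = (-2 + 1/(15 - 2)) - 1*(-53) = (-2 + 1/13) + 53 = -25/13 + 53 = 664/13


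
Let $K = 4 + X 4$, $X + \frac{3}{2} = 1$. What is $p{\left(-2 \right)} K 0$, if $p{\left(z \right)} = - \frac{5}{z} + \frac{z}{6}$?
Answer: $0$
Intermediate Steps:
$X = - \frac{1}{2}$ ($X = - \frac{3}{2} + 1 = - \frac{1}{2} \approx -0.5$)
$p{\left(z \right)} = - \frac{5}{z} + \frac{z}{6}$ ($p{\left(z \right)} = - \frac{5}{z} + z \frac{1}{6} = - \frac{5}{z} + \frac{z}{6}$)
$K = 2$ ($K = 4 - 2 = 2$)
$p{\left(-2 \right)} K 0 = \left(- \frac{5}{-2} + \frac{1}{6} \left(-2\right)\right) 2 \cdot 0 = \left(\left(-5\right) \left(- \frac{1}{2}\right) - \frac{1}{3}\right) 2 \cdot 0 = \left(\frac{5}{2} - \frac{1}{3}\right) 2 \cdot 0 = \frac{13}{6} \cdot 2 \cdot 0 = \frac{13}{3} \cdot 0 = 0$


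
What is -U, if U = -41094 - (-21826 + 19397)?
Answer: 38665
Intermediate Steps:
U = -38665 (U = -41094 - 1*(-2429) = -41094 + 2429 = -38665)
-U = -1*(-38665) = 38665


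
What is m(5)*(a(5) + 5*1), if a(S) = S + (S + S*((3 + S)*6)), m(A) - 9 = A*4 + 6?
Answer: 8925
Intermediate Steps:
m(A) = 15 + 4*A (m(A) = 9 + (A*4 + 6) = 9 + (4*A + 6) = 9 + (6 + 4*A) = 15 + 4*A)
a(S) = 2*S + S*(18 + 6*S) (a(S) = S + (S + S*(18 + 6*S)) = 2*S + S*(18 + 6*S))
m(5)*(a(5) + 5*1) = (15 + 4*5)*(2*5*(10 + 3*5) + 5*1) = (15 + 20)*(2*5*(10 + 15) + 5) = 35*(2*5*25 + 5) = 35*(250 + 5) = 35*255 = 8925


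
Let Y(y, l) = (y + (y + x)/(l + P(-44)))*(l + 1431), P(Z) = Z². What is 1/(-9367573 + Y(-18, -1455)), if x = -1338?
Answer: -481/4505562277 ≈ -1.0676e-7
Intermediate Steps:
Y(y, l) = (1431 + l)*(y + (-1338 + y)/(1936 + l)) (Y(y, l) = (y + (y - 1338)/(l + (-44)²))*(l + 1431) = (y + (-1338 + y)/(l + 1936))*(1431 + l) = (y + (-1338 + y)/(1936 + l))*(1431 + l) = (1431 + l)*(y + (-1338 + y)/(1936 + l)))
1/(-9367573 + Y(-18, -1455)) = 1/(-9367573 + (-1914678 - 1338*(-1455) + 2771847*(-18) - 18*(-1455)² + 3368*(-1455)*(-18))/(1936 - 1455)) = 1/(-9367573 + (-1914678 + 1946790 - 49893246 - 18*2117025 + 88207920)/481) = 1/(-9367573 + (-1914678 + 1946790 - 49893246 - 38106450 + 88207920)/481) = 1/(-9367573 + (1/481)*240336) = 1/(-9367573 + 240336/481) = 1/(-4505562277/481) = -481/4505562277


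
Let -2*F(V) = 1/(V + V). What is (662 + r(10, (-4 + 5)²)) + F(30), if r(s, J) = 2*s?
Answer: 81839/120 ≈ 681.99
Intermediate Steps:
F(V) = -1/(4*V) (F(V) = -1/(2*(V + V)) = -1/(2*V)/2 = -1/(4*V))
(662 + r(10, (-4 + 5)²)) + F(30) = (662 + 2*10) - ¼/30 = (662 + 20) - ¼*1/30 = 682 - 1/120 = 81839/120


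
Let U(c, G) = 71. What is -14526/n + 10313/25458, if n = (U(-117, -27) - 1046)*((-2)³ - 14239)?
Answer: 5292084271/13097504550 ≈ 0.40405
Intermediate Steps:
n = 13890825 (n = (71 - 1046)*((-2)³ - 14239) = -975*(-8 - 14239) = -975*(-14247) = 13890825)
-14526/n + 10313/25458 = -14526/13890825 + 10313/25458 = -14526*1/13890825 + 10313*(1/25458) = -538/514475 + 10313/25458 = 5292084271/13097504550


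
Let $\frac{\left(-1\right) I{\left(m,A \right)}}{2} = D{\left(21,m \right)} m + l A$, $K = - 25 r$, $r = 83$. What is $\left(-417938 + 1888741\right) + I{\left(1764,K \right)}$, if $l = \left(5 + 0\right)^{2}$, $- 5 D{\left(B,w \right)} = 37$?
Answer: $\frac{8003301}{5} \approx 1.6007 \cdot 10^{6}$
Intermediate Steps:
$D{\left(B,w \right)} = - \frac{37}{5}$ ($D{\left(B,w \right)} = \left(- \frac{1}{5}\right) 37 = - \frac{37}{5}$)
$l = 25$ ($l = 5^{2} = 25$)
$K = -2075$ ($K = \left(-25\right) 83 = -2075$)
$I{\left(m,A \right)} = - 50 A + \frac{74 m}{5}$ ($I{\left(m,A \right)} = - 2 \left(- \frac{37 m}{5} + 25 A\right) = - 2 \left(25 A - \frac{37 m}{5}\right) = - 50 A + \frac{74 m}{5}$)
$\left(-417938 + 1888741\right) + I{\left(1764,K \right)} = \left(-417938 + 1888741\right) + \left(\left(-50\right) \left(-2075\right) + \frac{74}{5} \cdot 1764\right) = 1470803 + \left(103750 + \frac{130536}{5}\right) = 1470803 + \frac{649286}{5} = \frac{8003301}{5}$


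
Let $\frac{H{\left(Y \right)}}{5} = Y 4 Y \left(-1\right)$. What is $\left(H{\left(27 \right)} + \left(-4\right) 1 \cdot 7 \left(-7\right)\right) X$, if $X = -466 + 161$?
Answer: $4387120$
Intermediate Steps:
$H{\left(Y \right)} = - 20 Y^{2}$ ($H{\left(Y \right)} = 5 Y 4 Y \left(-1\right) = 5 \cdot 4 Y^{2} \left(-1\right) = 5 \left(- 4 Y^{2}\right) = - 20 Y^{2}$)
$X = -305$
$\left(H{\left(27 \right)} + \left(-4\right) 1 \cdot 7 \left(-7\right)\right) X = \left(- 20 \cdot 27^{2} + \left(-4\right) 1 \cdot 7 \left(-7\right)\right) \left(-305\right) = \left(\left(-20\right) 729 + \left(-4\right) 7 \left(-7\right)\right) \left(-305\right) = \left(-14580 - -196\right) \left(-305\right) = \left(-14580 + 196\right) \left(-305\right) = \left(-14384\right) \left(-305\right) = 4387120$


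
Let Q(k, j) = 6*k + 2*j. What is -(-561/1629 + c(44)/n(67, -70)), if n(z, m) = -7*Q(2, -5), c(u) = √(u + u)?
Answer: 187/543 + √22/7 ≈ 1.0144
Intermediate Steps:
Q(k, j) = 2*j + 6*k
c(u) = √2*√u (c(u) = √(2*u) = √2*√u)
n(z, m) = -14 (n(z, m) = -7*(2*(-5) + 6*2) = -7*(-10 + 12) = -7*2 = -14)
-(-561/1629 + c(44)/n(67, -70)) = -(-561/1629 + (√2*√44)/(-14)) = -(-561*1/1629 + (√2*(2*√11))*(-1/14)) = -(-187/543 + (2*√22)*(-1/14)) = -(-187/543 - √22/7) = 187/543 + √22/7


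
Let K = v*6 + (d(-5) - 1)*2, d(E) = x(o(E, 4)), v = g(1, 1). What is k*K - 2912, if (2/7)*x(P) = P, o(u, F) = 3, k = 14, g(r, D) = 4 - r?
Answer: -2394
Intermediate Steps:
v = 3 (v = 4 - 1*1 = 4 - 1 = 3)
x(P) = 7*P/2
d(E) = 21/2 (d(E) = (7/2)*3 = 21/2)
K = 37 (K = 3*6 + (21/2 - 1)*2 = 18 + (19/2)*2 = 18 + 19 = 37)
k*K - 2912 = 14*37 - 2912 = 518 - 2912 = -2394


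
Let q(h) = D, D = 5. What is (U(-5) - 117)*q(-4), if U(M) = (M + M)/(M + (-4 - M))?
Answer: -1145/2 ≈ -572.50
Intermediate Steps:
q(h) = 5
U(M) = -M/2 (U(M) = (2*M)/(-4) = (2*M)*(-¼) = -M/2)
(U(-5) - 117)*q(-4) = (-½*(-5) - 117)*5 = (5/2 - 117)*5 = -229/2*5 = -1145/2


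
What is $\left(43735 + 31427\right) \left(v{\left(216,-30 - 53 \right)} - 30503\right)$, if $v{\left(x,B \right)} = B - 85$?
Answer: $-2305293702$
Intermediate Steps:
$v{\left(x,B \right)} = -85 + B$ ($v{\left(x,B \right)} = B - 85 = -85 + B$)
$\left(43735 + 31427\right) \left(v{\left(216,-30 - 53 \right)} - 30503\right) = \left(43735 + 31427\right) \left(\left(-85 - 83\right) - 30503\right) = 75162 \left(\left(-85 - 83\right) - 30503\right) = 75162 \left(-168 - 30503\right) = 75162 \left(-30671\right) = -2305293702$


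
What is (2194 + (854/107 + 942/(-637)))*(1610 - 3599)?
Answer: -22947559650/5243 ≈ -4.3768e+6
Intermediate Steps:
(2194 + (854/107 + 942/(-637)))*(1610 - 3599) = (2194 + (854*(1/107) + 942*(-1/637)))*(-1989) = (2194 + (854/107 - 942/637))*(-1989) = (2194 + 443204/68159)*(-1989) = (149984050/68159)*(-1989) = -22947559650/5243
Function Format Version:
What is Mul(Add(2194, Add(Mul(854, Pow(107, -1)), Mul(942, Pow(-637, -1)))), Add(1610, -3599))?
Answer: Rational(-22947559650, 5243) ≈ -4.3768e+6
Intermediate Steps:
Mul(Add(2194, Add(Mul(854, Pow(107, -1)), Mul(942, Pow(-637, -1)))), Add(1610, -3599)) = Mul(Add(2194, Add(Mul(854, Rational(1, 107)), Mul(942, Rational(-1, 637)))), -1989) = Mul(Add(2194, Add(Rational(854, 107), Rational(-942, 637))), -1989) = Mul(Add(2194, Rational(443204, 68159)), -1989) = Mul(Rational(149984050, 68159), -1989) = Rational(-22947559650, 5243)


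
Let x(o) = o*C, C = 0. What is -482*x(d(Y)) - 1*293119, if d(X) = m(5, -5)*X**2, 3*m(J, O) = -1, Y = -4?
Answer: -293119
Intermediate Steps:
m(J, O) = -1/3 (m(J, O) = (1/3)*(-1) = -1/3)
d(X) = -X**2/3
x(o) = 0 (x(o) = o*0 = 0)
-482*x(d(Y)) - 1*293119 = -482*0 - 1*293119 = 0 - 293119 = -293119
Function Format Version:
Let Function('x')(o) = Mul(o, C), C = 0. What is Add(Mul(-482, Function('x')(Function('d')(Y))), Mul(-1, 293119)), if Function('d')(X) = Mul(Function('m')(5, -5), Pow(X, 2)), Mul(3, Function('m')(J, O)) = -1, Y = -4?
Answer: -293119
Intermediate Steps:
Function('m')(J, O) = Rational(-1, 3) (Function('m')(J, O) = Mul(Rational(1, 3), -1) = Rational(-1, 3))
Function('d')(X) = Mul(Rational(-1, 3), Pow(X, 2))
Function('x')(o) = 0 (Function('x')(o) = Mul(o, 0) = 0)
Add(Mul(-482, Function('x')(Function('d')(Y))), Mul(-1, 293119)) = Add(Mul(-482, 0), Mul(-1, 293119)) = Add(0, -293119) = -293119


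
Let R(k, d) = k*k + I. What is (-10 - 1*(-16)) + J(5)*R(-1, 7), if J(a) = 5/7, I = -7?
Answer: 12/7 ≈ 1.7143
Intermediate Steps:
J(a) = 5/7 (J(a) = 5*(⅐) = 5/7)
R(k, d) = -7 + k² (R(k, d) = k*k - 7 = k² - 7 = -7 + k²)
(-10 - 1*(-16)) + J(5)*R(-1, 7) = (-10 - 1*(-16)) + 5*(-7 + (-1)²)/7 = (-10 + 16) + 5*(-7 + 1)/7 = 6 + (5/7)*(-6) = 6 - 30/7 = 12/7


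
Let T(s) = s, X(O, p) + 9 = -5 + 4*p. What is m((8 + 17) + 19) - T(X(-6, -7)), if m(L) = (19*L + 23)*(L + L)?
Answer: 75634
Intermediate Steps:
X(O, p) = -14 + 4*p (X(O, p) = -9 + (-5 + 4*p) = -14 + 4*p)
m(L) = 2*L*(23 + 19*L) (m(L) = (23 + 19*L)*(2*L) = 2*L*(23 + 19*L))
m((8 + 17) + 19) - T(X(-6, -7)) = 2*((8 + 17) + 19)*(23 + 19*((8 + 17) + 19)) - (-14 + 4*(-7)) = 2*(25 + 19)*(23 + 19*(25 + 19)) - (-14 - 28) = 2*44*(23 + 19*44) - 1*(-42) = 2*44*(23 + 836) + 42 = 2*44*859 + 42 = 75592 + 42 = 75634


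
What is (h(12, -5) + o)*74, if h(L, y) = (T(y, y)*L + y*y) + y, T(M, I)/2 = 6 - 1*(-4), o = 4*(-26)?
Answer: 11544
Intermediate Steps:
o = -104
T(M, I) = 20 (T(M, I) = 2*(6 - 1*(-4)) = 2*(6 + 4) = 2*10 = 20)
h(L, y) = y + y² + 20*L (h(L, y) = (20*L + y*y) + y = (20*L + y²) + y = (y² + 20*L) + y = y + y² + 20*L)
(h(12, -5) + o)*74 = ((-5 + (-5)² + 20*12) - 104)*74 = ((-5 + 25 + 240) - 104)*74 = (260 - 104)*74 = 156*74 = 11544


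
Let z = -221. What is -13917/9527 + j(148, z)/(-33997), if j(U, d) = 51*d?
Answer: -365757432/323889419 ≈ -1.1293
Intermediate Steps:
-13917/9527 + j(148, z)/(-33997) = -13917/9527 + (51*(-221))/(-33997) = -13917*1/9527 - 11271*(-1/33997) = -13917/9527 + 11271/33997 = -365757432/323889419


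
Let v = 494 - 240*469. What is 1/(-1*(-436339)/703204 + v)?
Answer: -703204/78804823125 ≈ -8.9234e-6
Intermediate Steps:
v = -112066 (v = 494 - 112560 = -112066)
1/(-1*(-436339)/703204 + v) = 1/(-1*(-436339)/703204 - 112066) = 1/(436339*(1/703204) - 112066) = 1/(436339/703204 - 112066) = 1/(-78804823125/703204) = -703204/78804823125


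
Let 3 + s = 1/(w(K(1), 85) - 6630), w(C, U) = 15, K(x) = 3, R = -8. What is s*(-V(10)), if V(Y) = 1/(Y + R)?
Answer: 9923/6615 ≈ 1.5001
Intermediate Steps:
V(Y) = 1/(-8 + Y) (V(Y) = 1/(Y - 8) = 1/(-8 + Y))
s = -19846/6615 (s = -3 + 1/(15 - 6630) = -3 + 1/(-6615) = -3 - 1/6615 = -19846/6615 ≈ -3.0002)
s*(-V(10)) = -(-19846)/(6615*(-8 + 10)) = -(-19846)/(6615*2) = -19846/6615*(-1/2) = 9923/6615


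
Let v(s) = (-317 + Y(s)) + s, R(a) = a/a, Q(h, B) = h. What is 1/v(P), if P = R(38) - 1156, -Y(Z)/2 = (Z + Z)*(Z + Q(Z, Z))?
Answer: -1/10673672 ≈ -9.3688e-8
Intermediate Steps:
R(a) = 1
Y(Z) = -8*Z² (Y(Z) = -2*(Z + Z)*(Z + Z) = -2*2*Z*2*Z = -8*Z²)
P = -1155 (P = 1 - 1156 = -1155)
v(s) = -317 + s - 8*s² (v(s) = (-317 - 8*s²) + s = -317 + s - 8*s²)
1/v(P) = 1/(-317 - 1155 - 8*(-1155)²) = 1/(-317 - 1155 - 8*1334025) = 1/(-317 - 1155 - 10672200) = 1/(-10673672) = -1/10673672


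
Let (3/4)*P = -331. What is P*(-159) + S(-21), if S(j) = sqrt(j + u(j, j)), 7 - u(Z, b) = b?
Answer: 70172 + sqrt(7) ≈ 70175.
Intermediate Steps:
P = -1324/3 (P = (4/3)*(-331) = -1324/3 ≈ -441.33)
u(Z, b) = 7 - b
S(j) = sqrt(7) (S(j) = sqrt(j + (7 - j)) = sqrt(7))
P*(-159) + S(-21) = -1324/3*(-159) + sqrt(7) = 70172 + sqrt(7)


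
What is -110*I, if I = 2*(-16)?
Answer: 3520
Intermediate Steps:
I = -32
-110*I = -110*(-32) = 3520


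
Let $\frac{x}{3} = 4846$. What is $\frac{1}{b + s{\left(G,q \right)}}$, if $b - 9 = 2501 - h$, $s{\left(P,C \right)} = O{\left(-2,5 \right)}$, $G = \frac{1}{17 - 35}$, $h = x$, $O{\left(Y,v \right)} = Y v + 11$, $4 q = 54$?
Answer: $- \frac{1}{12027} \approx -8.3146 \cdot 10^{-5}$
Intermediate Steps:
$q = \frac{27}{2}$ ($q = \frac{1}{4} \cdot 54 = \frac{27}{2} \approx 13.5$)
$x = 14538$ ($x = 3 \cdot 4846 = 14538$)
$O{\left(Y,v \right)} = 11 + Y v$
$h = 14538$
$G = - \frac{1}{18}$ ($G = \frac{1}{-18} = - \frac{1}{18} \approx -0.055556$)
$s{\left(P,C \right)} = 1$ ($s{\left(P,C \right)} = 11 - 10 = 1$)
$b = -12028$ ($b = 9 + \left(2501 - 14538\right) = 9 - 12037 = -12028$)
$\frac{1}{b + s{\left(G,q \right)}} = \frac{1}{-12028 + 1} = \frac{1}{-12027} = - \frac{1}{12027}$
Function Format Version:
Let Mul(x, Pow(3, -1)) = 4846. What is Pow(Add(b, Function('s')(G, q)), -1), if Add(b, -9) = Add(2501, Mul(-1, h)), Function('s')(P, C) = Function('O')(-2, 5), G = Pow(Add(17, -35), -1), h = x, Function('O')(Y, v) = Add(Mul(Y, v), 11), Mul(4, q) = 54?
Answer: Rational(-1, 12027) ≈ -8.3146e-5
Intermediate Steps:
q = Rational(27, 2) (q = Mul(Rational(1, 4), 54) = Rational(27, 2) ≈ 13.500)
x = 14538 (x = Mul(3, 4846) = 14538)
Function('O')(Y, v) = Add(11, Mul(Y, v))
h = 14538
G = Rational(-1, 18) (G = Pow(-18, -1) = Rational(-1, 18) ≈ -0.055556)
Function('s')(P, C) = 1 (Function('s')(P, C) = Add(11, Mul(-2, 5)) = Add(11, -10) = 1)
b = -12028 (b = Add(9, Add(2501, Mul(-1, 14538))) = Add(9, Add(2501, -14538)) = Add(9, -12037) = -12028)
Pow(Add(b, Function('s')(G, q)), -1) = Pow(Add(-12028, 1), -1) = Pow(-12027, -1) = Rational(-1, 12027)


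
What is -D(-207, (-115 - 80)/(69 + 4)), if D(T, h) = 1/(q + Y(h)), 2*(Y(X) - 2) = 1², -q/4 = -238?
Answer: -2/1909 ≈ -0.0010477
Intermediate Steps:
q = 952 (q = -4*(-238) = 952)
Y(X) = 5/2 (Y(X) = 2 + (½)*1² = 2 + (½)*1 = 2 + ½ = 5/2)
D(T, h) = 2/1909 (D(T, h) = 1/(952 + 5/2) = 1/(1909/2) = 2/1909)
-D(-207, (-115 - 80)/(69 + 4)) = -1*2/1909 = -2/1909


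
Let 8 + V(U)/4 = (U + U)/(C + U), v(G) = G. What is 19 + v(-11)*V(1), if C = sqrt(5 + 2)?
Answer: 1157/3 - 44*sqrt(7)/3 ≈ 346.86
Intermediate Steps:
C = sqrt(7) ≈ 2.6458
V(U) = -32 + 8*U/(U + sqrt(7)) (V(U) = -32 + 4*((U + U)/(sqrt(7) + U)) = -32 + 4*((2*U)/(U + sqrt(7))) = -32 + 4*(2*U/(U + sqrt(7))) = -32 + 8*U/(U + sqrt(7)))
19 + v(-11)*V(1) = 19 - 88*(-4*sqrt(7) - 3*1)/(1 + sqrt(7)) = 19 - 88*(-4*sqrt(7) - 3)/(1 + sqrt(7)) = 19 - 88*(-3 - 4*sqrt(7))/(1 + sqrt(7))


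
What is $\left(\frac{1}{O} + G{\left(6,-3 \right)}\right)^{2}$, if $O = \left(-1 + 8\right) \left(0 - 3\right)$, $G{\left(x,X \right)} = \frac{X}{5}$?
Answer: $\frac{4624}{11025} \approx 0.41941$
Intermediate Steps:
$G{\left(x,X \right)} = \frac{X}{5}$ ($G{\left(x,X \right)} = X \frac{1}{5} = \frac{X}{5}$)
$O = -21$ ($O = 7 \left(-3\right) = -21$)
$\left(\frac{1}{O} + G{\left(6,-3 \right)}\right)^{2} = \left(\frac{1}{-21} + \frac{1}{5} \left(-3\right)\right)^{2} = \left(- \frac{1}{21} - \frac{3}{5}\right)^{2} = \left(- \frac{68}{105}\right)^{2} = \frac{4624}{11025}$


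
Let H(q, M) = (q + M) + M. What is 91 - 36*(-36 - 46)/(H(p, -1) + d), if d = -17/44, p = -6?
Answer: -261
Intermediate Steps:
d = -17/44 (d = -17*1/44 = -17/44 ≈ -0.38636)
H(q, M) = q + 2*M (H(q, M) = (M + q) + M = q + 2*M)
91 - 36*(-36 - 46)/(H(p, -1) + d) = 91 - 36*(-36 - 46)/((-6 + 2*(-1)) - 17/44) = 91 - (-2952)/((-6 - 2) - 17/44) = 91 - (-2952)/(-8 - 17/44) = 91 - (-2952)/(-369/44) = 91 - (-2952)*(-44)/369 = 91 - 36*88/9 = 91 - 352 = -261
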